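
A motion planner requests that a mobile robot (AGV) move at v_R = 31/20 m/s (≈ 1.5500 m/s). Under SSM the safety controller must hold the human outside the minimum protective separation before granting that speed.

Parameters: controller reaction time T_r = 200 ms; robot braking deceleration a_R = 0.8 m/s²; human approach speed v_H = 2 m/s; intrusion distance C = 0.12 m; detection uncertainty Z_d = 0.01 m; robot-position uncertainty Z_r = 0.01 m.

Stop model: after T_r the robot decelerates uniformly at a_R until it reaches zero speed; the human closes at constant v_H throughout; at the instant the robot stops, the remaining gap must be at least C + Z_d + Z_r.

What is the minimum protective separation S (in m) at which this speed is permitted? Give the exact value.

braking lasts T_s = (31/20)/(4/5) = 1.9375 s
reaction-phase robot travel = 1.5500·0.2000 = 0.3100 m
robot covers 1.5500·1.9375 − ½·0.8000·1.9375² = 1.5016 m while stopping
person approaches 2.0000·(0.2000+1.9375) = 4.2750 m
residual clearance needed = 0.1200+0.0100+0.0100 = 0.1400 m
S_min ≈ 0.3100+1.5016+4.2750+0.1400  ⇒  S_min = 797/128 m

S_min = 797/128 m = 6.2266 m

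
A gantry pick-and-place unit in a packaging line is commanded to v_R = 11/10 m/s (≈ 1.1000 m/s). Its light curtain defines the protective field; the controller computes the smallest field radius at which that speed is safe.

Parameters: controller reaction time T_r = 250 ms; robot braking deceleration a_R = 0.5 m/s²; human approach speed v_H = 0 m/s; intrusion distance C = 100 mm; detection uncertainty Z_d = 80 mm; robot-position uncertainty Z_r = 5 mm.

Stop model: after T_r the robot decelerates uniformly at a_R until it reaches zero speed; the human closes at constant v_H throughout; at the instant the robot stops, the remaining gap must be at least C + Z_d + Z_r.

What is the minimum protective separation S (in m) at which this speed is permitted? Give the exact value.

S_min = 167/100 m = 1.6700 m

braking lasts T_s = (11/10)/(1/2) = 2.2000 s
reaction-phase robot travel = 1.1000·0.2500 = 0.2750 m
braking distance = 1.1000²/(2·0.5000) = 1.2100 m
human over T_r+T_s: 0.0000·(0.2500+2.2000) = 0.0000 m
residual clearance needed = 0.1000+0.0800+0.0050 = 0.1850 m
S_min ≈ 0.2750+1.2100+0.0000+0.1850  ⇒  S_min = 167/100 m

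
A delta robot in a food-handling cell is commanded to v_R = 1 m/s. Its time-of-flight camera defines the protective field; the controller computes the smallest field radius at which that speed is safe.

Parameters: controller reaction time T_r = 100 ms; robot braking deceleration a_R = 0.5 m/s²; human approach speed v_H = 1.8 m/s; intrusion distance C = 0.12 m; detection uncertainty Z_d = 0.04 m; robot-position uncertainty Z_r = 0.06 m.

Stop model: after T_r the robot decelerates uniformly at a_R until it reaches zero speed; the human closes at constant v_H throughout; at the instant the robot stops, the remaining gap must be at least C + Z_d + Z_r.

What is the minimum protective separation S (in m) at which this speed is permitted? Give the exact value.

stop time T_s = 1/(1/2) = 2.0000 s
robot in T_r: 1.0000·0.1000 = 0.1000 m
robot covers 1.0000·2.0000 − ½·0.5000·2.0000² = 1.0000 m while stopping
human over T_r+T_s: 1.8000·(0.1000+2.0000) = 3.7800 m
margins: 0.1200+0.0400+0.0600 = 0.2200 m
S_min ≈ 0.1000+1.0000+3.7800+0.2200  ⇒  S_min = 51/10 m

S_min = 51/10 m = 5.1000 m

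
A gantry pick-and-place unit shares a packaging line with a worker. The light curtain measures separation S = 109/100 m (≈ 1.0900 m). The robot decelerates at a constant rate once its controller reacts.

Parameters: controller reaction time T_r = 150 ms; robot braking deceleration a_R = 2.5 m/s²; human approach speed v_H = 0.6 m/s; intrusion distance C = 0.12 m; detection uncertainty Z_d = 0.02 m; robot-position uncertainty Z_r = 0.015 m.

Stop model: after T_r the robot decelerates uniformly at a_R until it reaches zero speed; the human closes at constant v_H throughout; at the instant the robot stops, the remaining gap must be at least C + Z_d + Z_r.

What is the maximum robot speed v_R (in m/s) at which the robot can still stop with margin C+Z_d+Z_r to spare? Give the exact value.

v_R_max = 13/10 m/s = 1.3000 m/s

quadratic (1/5)·v² + (39/100)·v + (-169/200) = 0
  disc = (39/100)² − 4·(1/5)·(-169/200) = 8281/10000 ; √disc = 91/100
  v_R = (−(39/100) + 91/100) / (2·(1/5)) = 13/10 m/s
check:
stop time T_s = (13/10)/(5/2) = 0.5200 s
robot covers v_R·T_r = 1.3000·0.1500 = 0.1950 m before braking
braking distance = 1.3000²/(2·2.5000) = 0.3380 m
human over T_r+T_s: 0.6000·(0.1500+0.5200) = 0.4020 m
C+Z_d+Z_r = 0.1200+0.0200+0.0150 = 0.1550 m
sum ≈ 0.1950+0.3380+0.4020+0.1550 ≈ 1.0900 m = S ✓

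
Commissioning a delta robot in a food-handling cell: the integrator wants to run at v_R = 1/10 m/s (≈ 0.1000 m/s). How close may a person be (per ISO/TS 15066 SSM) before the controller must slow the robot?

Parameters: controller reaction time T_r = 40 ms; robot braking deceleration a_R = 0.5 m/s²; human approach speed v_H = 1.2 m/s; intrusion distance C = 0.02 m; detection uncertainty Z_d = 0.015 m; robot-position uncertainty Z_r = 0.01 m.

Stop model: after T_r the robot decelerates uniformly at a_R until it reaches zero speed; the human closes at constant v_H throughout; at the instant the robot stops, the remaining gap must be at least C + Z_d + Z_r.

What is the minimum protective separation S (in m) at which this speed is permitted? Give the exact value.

S_min = 347/1000 m = 0.3470 m

braking lasts T_s = (1/10)/(1/2) = 0.2000 s
reaction-phase robot travel = 0.1000·0.0400 = 0.0040 m
braking distance = 0.1000²/(2·0.5000) = 0.0100 m
person approaches 1.2000·(0.0400+0.2000) = 0.2880 m
margins: 0.0200+0.0150+0.0100 = 0.0450 m
S_min ≈ 0.0040+0.0100+0.2880+0.0450  ⇒  S_min = 347/1000 m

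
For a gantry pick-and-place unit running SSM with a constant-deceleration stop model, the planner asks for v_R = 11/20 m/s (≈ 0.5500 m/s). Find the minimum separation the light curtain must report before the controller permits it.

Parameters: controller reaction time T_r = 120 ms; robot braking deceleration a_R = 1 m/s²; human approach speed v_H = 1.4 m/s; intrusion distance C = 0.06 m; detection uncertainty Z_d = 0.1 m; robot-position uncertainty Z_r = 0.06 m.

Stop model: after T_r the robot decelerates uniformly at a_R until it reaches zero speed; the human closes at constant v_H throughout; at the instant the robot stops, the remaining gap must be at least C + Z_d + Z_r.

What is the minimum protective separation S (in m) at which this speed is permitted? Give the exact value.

stop time T_s = (11/20)/1 = 0.5500 s
robot covers v_R·T_r = 0.5500·0.1200 = 0.0660 m before braking
robot covers 0.5500·0.5500 − ½·1.0000·0.5500² = 0.1512 m while stopping
human closes 1.4000·0.6700 = 0.9380 m
residual clearance needed = 0.0600+0.1000+0.0600 = 0.2200 m
S_min ≈ 0.0660+0.1512+0.9380+0.2200  ⇒  S_min = 5501/4000 m

S_min = 5501/4000 m = 1.3753 m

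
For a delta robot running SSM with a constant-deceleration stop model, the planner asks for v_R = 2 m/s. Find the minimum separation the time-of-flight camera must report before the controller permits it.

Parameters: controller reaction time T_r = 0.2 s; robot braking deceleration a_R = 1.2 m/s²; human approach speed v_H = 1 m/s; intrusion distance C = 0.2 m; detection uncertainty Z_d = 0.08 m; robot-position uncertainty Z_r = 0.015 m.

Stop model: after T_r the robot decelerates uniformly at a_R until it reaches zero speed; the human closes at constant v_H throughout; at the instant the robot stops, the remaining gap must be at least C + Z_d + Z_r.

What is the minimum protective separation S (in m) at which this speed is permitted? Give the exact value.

braking lasts T_s = 2/(6/5) = 1.6667 s
reaction-phase robot travel = 2.0000·0.2000 = 0.4000 m
braking distance = 2.0000²/(2·1.2000) = 1.6667 m
human closes 1.0000·1.8667 = 1.8667 m
C+Z_d+Z_r = 0.2000+0.0800+0.0150 = 0.2950 m
S_min ≈ 0.4000+1.6667+1.8667+0.2950  ⇒  S_min = 2537/600 m

S_min = 2537/600 m = 4.2283 m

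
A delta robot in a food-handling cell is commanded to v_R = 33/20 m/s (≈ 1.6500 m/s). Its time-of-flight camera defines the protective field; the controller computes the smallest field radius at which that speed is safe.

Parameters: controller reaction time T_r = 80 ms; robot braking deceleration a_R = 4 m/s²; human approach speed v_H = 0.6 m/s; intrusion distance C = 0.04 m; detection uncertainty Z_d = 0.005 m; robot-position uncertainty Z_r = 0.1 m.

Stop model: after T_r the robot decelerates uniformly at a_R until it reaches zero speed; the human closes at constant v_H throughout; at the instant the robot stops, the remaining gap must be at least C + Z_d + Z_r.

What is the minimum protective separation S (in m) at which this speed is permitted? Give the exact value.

S_min = 2921/3200 m = 0.9128 m

T_s = v_R/a_R = (33/20)/4 = 0.4125 s
robot in T_r: 1.6500·0.0800 = 0.1320 m
braking distance = 1.6500²/(2·4.0000) = 0.3403 m
human over T_r+T_s: 0.6000·(0.0800+0.4125) = 0.2955 m
margins: 0.0400+0.0050+0.1000 = 0.1450 m
S_min ≈ 0.1320+0.3403+0.2955+0.1450  ⇒  S_min = 2921/3200 m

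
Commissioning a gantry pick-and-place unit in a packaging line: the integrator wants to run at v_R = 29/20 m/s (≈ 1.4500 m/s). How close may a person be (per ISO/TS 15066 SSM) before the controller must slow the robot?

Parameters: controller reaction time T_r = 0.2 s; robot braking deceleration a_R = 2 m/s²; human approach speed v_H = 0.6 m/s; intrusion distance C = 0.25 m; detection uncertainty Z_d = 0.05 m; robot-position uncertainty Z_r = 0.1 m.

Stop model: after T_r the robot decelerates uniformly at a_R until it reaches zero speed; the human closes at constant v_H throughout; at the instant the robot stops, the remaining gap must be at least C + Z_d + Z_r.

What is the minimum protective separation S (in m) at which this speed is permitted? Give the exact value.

S_min = 2833/1600 m = 1.7706 m

T_s = v_R/a_R = (29/20)/2 = 0.7250 s
robot covers v_R·T_r = 1.4500·0.2000 = 0.2900 m before braking
robot covers 1.4500·0.7250 − ½·2.0000·0.7250² = 0.5256 m while stopping
person approaches 0.6000·(0.2000+0.7250) = 0.5550 m
C+Z_d+Z_r = 0.2500+0.0500+0.1000 = 0.4000 m
S_min ≈ 0.2900+0.5256+0.5550+0.4000  ⇒  S_min = 2833/1600 m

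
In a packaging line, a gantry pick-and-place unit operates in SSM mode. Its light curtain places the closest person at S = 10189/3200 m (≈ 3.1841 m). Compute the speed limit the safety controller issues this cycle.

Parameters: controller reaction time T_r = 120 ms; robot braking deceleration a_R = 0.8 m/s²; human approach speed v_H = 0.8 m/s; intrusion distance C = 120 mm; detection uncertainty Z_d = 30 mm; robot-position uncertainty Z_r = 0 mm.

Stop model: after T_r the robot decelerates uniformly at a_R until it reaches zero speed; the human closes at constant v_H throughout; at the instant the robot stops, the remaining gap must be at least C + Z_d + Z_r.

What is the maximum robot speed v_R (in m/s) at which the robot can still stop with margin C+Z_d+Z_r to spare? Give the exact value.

quadratic (5/8)·v² + (28/25)·v + (-47009/16000) = 0
  disc = (28/25)² − 4·(5/8)·(-47009/16000) = 1375929/160000 ; √disc = 1173/400
  v_R = (−(28/25) + 1173/400) / (2·(5/8)) = 29/20 m/s
check:
braking lasts T_s = (29/20)/(4/5) = 1.8125 s
reaction-phase robot travel = 1.4500·0.1200 = 0.1740 m
robot covers 1.4500·1.8125 − ½·0.8000·1.8125² = 1.3141 m while stopping
person approaches 0.8000·(0.1200+1.8125) = 1.5460 m
margins: 0.1200+0.0300+0.0000 = 0.1500 m
sum ≈ 0.1740+1.3141+1.5460+0.1500 ≈ 3.1841 m = S ✓

v_R_max = 29/20 m/s = 1.4500 m/s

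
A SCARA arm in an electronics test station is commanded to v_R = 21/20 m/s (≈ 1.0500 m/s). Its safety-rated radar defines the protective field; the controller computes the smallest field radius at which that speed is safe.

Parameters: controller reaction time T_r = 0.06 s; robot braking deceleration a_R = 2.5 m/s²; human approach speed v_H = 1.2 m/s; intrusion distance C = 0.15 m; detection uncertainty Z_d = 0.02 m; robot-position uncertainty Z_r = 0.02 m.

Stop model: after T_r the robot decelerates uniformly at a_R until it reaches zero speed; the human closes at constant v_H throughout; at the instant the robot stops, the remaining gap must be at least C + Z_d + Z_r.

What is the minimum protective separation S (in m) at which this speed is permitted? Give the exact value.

S_min = 2099/2000 m = 1.0495 m

braking lasts T_s = (21/20)/(5/2) = 0.4200 s
reaction-phase robot travel = 1.0500·0.0600 = 0.0630 m
robot under decel: 1.0500²/(2·2.5000) = 0.2205 m
human over T_r+T_s: 1.2000·(0.0600+0.4200) = 0.5760 m
residual clearance needed = 0.1500+0.0200+0.0200 = 0.1900 m
S_min ≈ 0.0630+0.2205+0.5760+0.1900  ⇒  S_min = 2099/2000 m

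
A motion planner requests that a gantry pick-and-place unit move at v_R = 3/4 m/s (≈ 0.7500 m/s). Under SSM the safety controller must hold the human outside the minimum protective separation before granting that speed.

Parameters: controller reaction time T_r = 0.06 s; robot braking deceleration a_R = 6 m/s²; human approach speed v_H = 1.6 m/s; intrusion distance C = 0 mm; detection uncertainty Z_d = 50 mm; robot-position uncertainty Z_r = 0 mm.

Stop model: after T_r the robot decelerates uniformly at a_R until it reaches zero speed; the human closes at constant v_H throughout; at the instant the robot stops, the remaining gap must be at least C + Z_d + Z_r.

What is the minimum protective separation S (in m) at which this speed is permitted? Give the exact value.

S_min = 3503/8000 m = 0.4379 m

T_s = v_R/a_R = (3/4)/6 = 0.1250 s
reaction-phase robot travel = 0.7500·0.0600 = 0.0450 m
braking distance = 0.7500²/(2·6.0000) = 0.0469 m
human over T_r+T_s: 1.6000·(0.0600+0.1250) = 0.2960 m
residual clearance needed = 0.0000+0.0500+0.0000 = 0.0500 m
S_min ≈ 0.0450+0.0469+0.2960+0.0500  ⇒  S_min = 3503/8000 m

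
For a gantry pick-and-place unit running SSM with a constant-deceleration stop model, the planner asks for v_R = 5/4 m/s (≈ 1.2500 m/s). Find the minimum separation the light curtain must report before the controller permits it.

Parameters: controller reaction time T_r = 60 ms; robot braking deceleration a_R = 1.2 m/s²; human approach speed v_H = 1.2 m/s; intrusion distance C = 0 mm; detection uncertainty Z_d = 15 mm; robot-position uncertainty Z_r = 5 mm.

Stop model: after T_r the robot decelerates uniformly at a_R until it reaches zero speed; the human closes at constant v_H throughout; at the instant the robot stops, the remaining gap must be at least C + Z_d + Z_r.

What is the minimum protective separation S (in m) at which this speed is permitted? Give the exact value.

T_s = v_R/a_R = (5/4)/(6/5) = 1.0417 s
reaction-phase robot travel = 1.2500·0.0600 = 0.0750 m
robot under decel: 1.2500²/(2·1.2000) = 0.6510 m
human over T_r+T_s: 1.2000·(0.0600+1.0417) = 1.3220 m
residual clearance needed = 0.0000+0.0150+0.0050 = 0.0200 m
S_min ≈ 0.0750+0.6510+1.3220+0.0200  ⇒  S_min = 49633/24000 m

S_min = 49633/24000 m = 2.0680 m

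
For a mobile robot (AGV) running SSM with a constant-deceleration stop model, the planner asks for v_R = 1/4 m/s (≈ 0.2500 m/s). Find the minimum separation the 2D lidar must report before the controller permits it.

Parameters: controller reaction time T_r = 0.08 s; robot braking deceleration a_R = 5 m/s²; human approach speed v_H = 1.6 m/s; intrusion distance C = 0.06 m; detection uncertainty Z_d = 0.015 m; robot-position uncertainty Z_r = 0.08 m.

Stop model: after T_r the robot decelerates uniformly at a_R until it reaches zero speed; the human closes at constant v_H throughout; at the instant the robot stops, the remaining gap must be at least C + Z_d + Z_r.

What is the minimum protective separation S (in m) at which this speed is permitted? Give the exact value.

T_s = v_R/a_R = (1/4)/5 = 0.0500 s
robot in T_r: 0.2500·0.0800 = 0.0200 m
robot covers 0.2500·0.0500 − ½·5.0000·0.0500² = 0.0063 m while stopping
human over T_r+T_s: 1.6000·(0.0800+0.0500) = 0.2080 m
residual clearance needed = 0.0600+0.0150+0.0800 = 0.1550 m
S_min ≈ 0.0200+0.0063+0.2080+0.1550  ⇒  S_min = 1557/4000 m

S_min = 1557/4000 m = 0.3892 m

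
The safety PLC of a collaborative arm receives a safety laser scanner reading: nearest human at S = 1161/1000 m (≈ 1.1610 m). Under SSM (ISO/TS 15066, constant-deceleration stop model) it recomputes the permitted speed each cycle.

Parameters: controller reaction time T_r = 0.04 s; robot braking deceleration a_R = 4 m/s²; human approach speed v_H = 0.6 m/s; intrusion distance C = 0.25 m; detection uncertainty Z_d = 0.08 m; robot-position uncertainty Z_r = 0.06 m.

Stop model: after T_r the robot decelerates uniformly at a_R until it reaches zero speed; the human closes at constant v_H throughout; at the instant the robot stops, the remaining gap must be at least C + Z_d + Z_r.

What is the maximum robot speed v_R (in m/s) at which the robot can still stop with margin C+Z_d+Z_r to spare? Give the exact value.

v_R_max = 9/5 m/s = 1.8000 m/s

quadratic (1/8)·v² + (19/100)·v + (-747/1000) = 0
  disc = (19/100)² − 4·(1/8)·(-747/1000) = 256/625 ; √disc = 16/25
  v_R = (−(19/100) + 16/25) / (2·(1/8)) = 9/5 m/s
check:
braking lasts T_s = (9/5)/4 = 0.4500 s
reaction-phase robot travel = 1.8000·0.0400 = 0.0720 m
robot covers 1.8000·0.4500 − ½·4.0000·0.4500² = 0.4050 m while stopping
human closes 0.6000·0.4900 = 0.2940 m
C+Z_d+Z_r = 0.2500+0.0800+0.0600 = 0.3900 m
sum ≈ 0.0720+0.4050+0.2940+0.3900 ≈ 1.1610 m = S ✓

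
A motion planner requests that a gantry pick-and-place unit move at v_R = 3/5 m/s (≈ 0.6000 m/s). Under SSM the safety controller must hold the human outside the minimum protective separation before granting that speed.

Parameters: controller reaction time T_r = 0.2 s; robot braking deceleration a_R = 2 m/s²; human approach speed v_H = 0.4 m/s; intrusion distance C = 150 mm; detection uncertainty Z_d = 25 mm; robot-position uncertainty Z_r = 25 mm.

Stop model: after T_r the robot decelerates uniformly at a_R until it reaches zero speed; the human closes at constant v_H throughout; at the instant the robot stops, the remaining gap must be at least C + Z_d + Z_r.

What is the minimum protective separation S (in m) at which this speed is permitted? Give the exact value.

S_min = 61/100 m = 0.6100 m

T_s = v_R/a_R = (3/5)/2 = 0.3000 s
robot covers v_R·T_r = 0.6000·0.2000 = 0.1200 m before braking
robot covers 0.6000·0.3000 − ½·2.0000·0.3000² = 0.0900 m while stopping
person approaches 0.4000·(0.2000+0.3000) = 0.2000 m
margins: 0.1500+0.0250+0.0250 = 0.2000 m
S_min ≈ 0.1200+0.0900+0.2000+0.2000  ⇒  S_min = 61/100 m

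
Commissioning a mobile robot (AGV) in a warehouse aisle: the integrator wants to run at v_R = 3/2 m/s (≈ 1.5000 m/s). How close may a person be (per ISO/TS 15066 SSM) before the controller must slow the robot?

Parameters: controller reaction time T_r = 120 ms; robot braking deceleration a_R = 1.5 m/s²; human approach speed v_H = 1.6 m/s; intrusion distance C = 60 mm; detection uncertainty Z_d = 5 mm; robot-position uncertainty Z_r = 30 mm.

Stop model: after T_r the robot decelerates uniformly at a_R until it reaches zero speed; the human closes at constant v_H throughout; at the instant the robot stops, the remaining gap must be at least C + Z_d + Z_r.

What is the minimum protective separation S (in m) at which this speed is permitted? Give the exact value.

braking lasts T_s = (3/2)/(3/2) = 1.0000 s
reaction-phase robot travel = 1.5000·0.1200 = 0.1800 m
robot under decel: 1.5000²/(2·1.5000) = 0.7500 m
person approaches 1.6000·(0.1200+1.0000) = 1.7920 m
margins: 0.0600+0.0050+0.0300 = 0.0950 m
S_min ≈ 0.1800+0.7500+1.7920+0.0950  ⇒  S_min = 2817/1000 m

S_min = 2817/1000 m = 2.8170 m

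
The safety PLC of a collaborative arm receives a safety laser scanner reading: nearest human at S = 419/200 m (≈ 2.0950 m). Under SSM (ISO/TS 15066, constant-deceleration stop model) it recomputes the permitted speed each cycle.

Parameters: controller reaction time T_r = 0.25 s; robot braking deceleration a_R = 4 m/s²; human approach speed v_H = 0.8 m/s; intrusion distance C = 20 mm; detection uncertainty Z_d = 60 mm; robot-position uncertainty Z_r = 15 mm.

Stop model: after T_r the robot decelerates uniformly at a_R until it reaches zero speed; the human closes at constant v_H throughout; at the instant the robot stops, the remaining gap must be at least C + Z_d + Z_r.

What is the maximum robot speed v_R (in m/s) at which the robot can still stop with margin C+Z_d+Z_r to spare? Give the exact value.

v_R_max = 12/5 m/s = 2.4000 m/s

collect terms ⇒ (1/8)·v_R² + (9/20)·v_R + (-9/5) = 0
  disc = (9/20)² − 4·(1/8)·(-9/5) = 441/400 ; √disc = 21/20
  v_R = (−(9/20) + 21/20) / (2·(1/8)) = 12/5 m/s
check:
stop time T_s = (12/5)/4 = 0.6000 s
reaction-phase robot travel = 2.4000·0.2500 = 0.6000 m
robot under decel: 2.4000²/(2·4.0000) = 0.7200 m
human closes 0.8000·0.8500 = 0.6800 m
C+Z_d+Z_r = 0.0200+0.0600+0.0150 = 0.0950 m
sum ≈ 0.6000+0.7200+0.6800+0.0950 ≈ 2.0950 m = S ✓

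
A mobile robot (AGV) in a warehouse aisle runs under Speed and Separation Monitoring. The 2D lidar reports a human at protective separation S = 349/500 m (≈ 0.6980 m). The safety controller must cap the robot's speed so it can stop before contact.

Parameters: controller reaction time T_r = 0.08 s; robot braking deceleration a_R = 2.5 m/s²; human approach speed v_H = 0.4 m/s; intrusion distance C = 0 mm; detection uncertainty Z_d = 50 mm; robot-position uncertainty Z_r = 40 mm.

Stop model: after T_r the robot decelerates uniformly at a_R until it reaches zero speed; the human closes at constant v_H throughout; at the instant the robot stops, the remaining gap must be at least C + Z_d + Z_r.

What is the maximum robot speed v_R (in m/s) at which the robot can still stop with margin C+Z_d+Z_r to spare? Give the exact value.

collect terms ⇒ (1/5)·v_R² + (6/25)·v_R + (-72/125) = 0
  disc = (6/25)² − 4·(1/5)·(-72/125) = 324/625 ; √disc = 18/25
  v_R = (−(6/25) + 18/25) / (2·(1/5)) = 6/5 m/s
check:
braking lasts T_s = (6/5)/(5/2) = 0.4800 s
reaction-phase robot travel = 1.2000·0.0800 = 0.0960 m
robot under decel: 1.2000²/(2·2.5000) = 0.2880 m
person approaches 0.4000·(0.0800+0.4800) = 0.2240 m
margins: 0.0000+0.0500+0.0400 = 0.0900 m
sum ≈ 0.0960+0.2880+0.2240+0.0900 ≈ 0.6980 m = S ✓

v_R_max = 6/5 m/s = 1.2000 m/s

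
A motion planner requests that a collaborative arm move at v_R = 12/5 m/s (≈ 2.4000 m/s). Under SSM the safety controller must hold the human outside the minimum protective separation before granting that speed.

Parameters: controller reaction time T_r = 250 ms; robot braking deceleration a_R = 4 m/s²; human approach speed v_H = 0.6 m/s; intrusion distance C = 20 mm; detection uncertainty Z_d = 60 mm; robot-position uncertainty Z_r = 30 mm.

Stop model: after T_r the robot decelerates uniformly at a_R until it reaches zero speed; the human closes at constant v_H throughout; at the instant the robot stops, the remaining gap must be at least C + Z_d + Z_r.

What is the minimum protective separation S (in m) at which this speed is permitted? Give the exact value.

T_s = v_R/a_R = (12/5)/4 = 0.6000 s
robot covers v_R·T_r = 2.4000·0.2500 = 0.6000 m before braking
braking distance = 2.4000²/(2·4.0000) = 0.7200 m
person approaches 0.6000·(0.2500+0.6000) = 0.5100 m
C+Z_d+Z_r = 0.0200+0.0600+0.0300 = 0.1100 m
S_min ≈ 0.6000+0.7200+0.5100+0.1100  ⇒  S_min = 97/50 m

S_min = 97/50 m = 1.9400 m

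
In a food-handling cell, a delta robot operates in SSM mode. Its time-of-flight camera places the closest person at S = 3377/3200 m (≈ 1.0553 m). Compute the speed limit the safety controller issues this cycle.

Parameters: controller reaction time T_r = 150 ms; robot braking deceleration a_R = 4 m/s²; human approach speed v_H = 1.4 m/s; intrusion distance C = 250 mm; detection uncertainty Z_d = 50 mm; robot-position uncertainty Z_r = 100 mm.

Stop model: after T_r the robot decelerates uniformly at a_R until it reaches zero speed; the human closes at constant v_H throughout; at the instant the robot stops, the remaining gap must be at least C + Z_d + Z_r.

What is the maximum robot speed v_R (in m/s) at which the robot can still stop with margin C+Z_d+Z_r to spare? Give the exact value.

v_R_max = 3/4 m/s = 0.7500 m/s

at the boundary: (1/8)·v² + (1/2)·v + (-57/128) = 0
  disc = (1/2)² − 4·(1/8)·(-57/128) = 121/256 ; √disc = 11/16
  v_R = (−(1/2) + 11/16) / (2·(1/8)) = 3/4 m/s
check:
braking lasts T_s = (3/4)/4 = 0.1875 s
reaction-phase robot travel = 0.7500·0.1500 = 0.1125 m
robot covers 0.7500·0.1875 − ½·4.0000·0.1875² = 0.0703 m while stopping
person approaches 1.4000·(0.1500+0.1875) = 0.4725 m
residual clearance needed = 0.2500+0.0500+0.1000 = 0.4000 m
sum ≈ 0.1125+0.0703+0.4725+0.4000 ≈ 1.0553 m = S ✓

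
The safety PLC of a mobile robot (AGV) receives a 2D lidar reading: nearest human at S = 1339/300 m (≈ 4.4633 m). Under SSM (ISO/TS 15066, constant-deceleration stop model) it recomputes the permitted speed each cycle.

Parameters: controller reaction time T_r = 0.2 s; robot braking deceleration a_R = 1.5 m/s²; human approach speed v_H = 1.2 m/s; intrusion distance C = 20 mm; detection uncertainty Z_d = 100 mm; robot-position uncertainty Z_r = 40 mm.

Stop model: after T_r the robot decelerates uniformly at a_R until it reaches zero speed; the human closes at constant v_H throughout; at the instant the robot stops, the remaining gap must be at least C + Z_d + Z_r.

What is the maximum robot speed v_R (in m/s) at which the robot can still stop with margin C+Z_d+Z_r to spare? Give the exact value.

v_R_max = 23/10 m/s = 2.3000 m/s

collect terms ⇒ (1/3)·v_R² + (1)·v_R + (-1219/300) = 0
  disc = (1)² − 4·(1/3)·(-1219/300) = 1444/225 ; √disc = 38/15
  v_R = (−(1) + 38/15) / (2·(1/3)) = 23/10 m/s
check:
stop time T_s = (23/10)/(3/2) = 1.5333 s
robot covers v_R·T_r = 2.3000·0.2000 = 0.4600 m before braking
braking distance = 2.3000²/(2·1.5000) = 1.7633 m
human closes 1.2000·1.7333 = 2.0800 m
C+Z_d+Z_r = 0.0200+0.1000+0.0400 = 0.1600 m
sum ≈ 0.4600+1.7633+2.0800+0.1600 ≈ 4.4633 m = S ✓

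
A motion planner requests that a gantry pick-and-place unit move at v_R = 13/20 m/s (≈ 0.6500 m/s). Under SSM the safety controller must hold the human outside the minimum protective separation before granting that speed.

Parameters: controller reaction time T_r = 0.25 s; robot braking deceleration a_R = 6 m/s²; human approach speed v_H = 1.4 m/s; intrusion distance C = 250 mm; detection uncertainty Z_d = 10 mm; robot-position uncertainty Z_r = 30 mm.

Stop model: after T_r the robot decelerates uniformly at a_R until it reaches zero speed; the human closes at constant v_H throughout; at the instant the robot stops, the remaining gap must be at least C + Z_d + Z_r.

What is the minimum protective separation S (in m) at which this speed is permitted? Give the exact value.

T_s = v_R/a_R = (13/20)/6 = 0.1083 s
robot covers v_R·T_r = 0.6500·0.2500 = 0.1625 m before braking
robot covers 0.6500·0.1083 − ½·6.0000·0.1083² = 0.0352 m while stopping
person approaches 1.4000·(0.2500+0.1083) = 0.5017 m
margins: 0.2500+0.0100+0.0300 = 0.2900 m
S_min ≈ 0.1625+0.0352+0.5017+0.2900  ⇒  S_min = 1583/1600 m

S_min = 1583/1600 m = 0.9894 m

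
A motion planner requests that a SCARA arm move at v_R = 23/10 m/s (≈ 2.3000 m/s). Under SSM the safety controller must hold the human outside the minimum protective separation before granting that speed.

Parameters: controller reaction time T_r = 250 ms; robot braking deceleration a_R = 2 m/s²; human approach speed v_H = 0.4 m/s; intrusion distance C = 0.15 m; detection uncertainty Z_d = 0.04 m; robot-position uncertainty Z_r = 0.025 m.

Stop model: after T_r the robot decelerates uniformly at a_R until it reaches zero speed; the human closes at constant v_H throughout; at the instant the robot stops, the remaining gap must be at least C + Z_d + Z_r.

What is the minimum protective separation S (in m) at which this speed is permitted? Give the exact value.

S_min = 1069/400 m = 2.6725 m

T_s = v_R/a_R = (23/10)/2 = 1.1500 s
robot in T_r: 2.3000·0.2500 = 0.5750 m
braking distance = 2.3000²/(2·2.0000) = 1.3225 m
person approaches 0.4000·(0.2500+1.1500) = 0.5600 m
residual clearance needed = 0.1500+0.0400+0.0250 = 0.2150 m
S_min ≈ 0.5750+1.3225+0.5600+0.2150  ⇒  S_min = 1069/400 m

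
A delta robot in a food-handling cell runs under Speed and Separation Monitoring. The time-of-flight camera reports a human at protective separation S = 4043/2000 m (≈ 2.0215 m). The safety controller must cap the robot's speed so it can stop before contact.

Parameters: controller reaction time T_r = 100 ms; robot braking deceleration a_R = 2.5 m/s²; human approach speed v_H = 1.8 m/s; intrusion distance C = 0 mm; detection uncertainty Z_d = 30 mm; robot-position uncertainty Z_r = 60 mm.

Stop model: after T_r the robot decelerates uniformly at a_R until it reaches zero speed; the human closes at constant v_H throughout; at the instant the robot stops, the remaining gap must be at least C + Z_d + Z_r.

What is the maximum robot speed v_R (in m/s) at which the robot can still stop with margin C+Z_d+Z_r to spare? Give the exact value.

at the boundary: (1/5)·v² + (41/50)·v + (-3503/2000) = 0
  disc = (41/50)² − 4·(1/5)·(-3503/2000) = 1296/625 ; √disc = 36/25
  v_R = (−(41/50) + 36/25) / (2·(1/5)) = 31/20 m/s
check:
braking lasts T_s = (31/20)/(5/2) = 0.6200 s
reaction-phase robot travel = 1.5500·0.1000 = 0.1550 m
robot covers 1.5500·0.6200 − ½·2.5000·0.6200² = 0.4805 m while stopping
human over T_r+T_s: 1.8000·(0.1000+0.6200) = 1.2960 m
residual clearance needed = 0.0000+0.0300+0.0600 = 0.0900 m
sum ≈ 0.1550+0.4805+1.2960+0.0900 ≈ 2.0215 m = S ✓

v_R_max = 31/20 m/s = 1.5500 m/s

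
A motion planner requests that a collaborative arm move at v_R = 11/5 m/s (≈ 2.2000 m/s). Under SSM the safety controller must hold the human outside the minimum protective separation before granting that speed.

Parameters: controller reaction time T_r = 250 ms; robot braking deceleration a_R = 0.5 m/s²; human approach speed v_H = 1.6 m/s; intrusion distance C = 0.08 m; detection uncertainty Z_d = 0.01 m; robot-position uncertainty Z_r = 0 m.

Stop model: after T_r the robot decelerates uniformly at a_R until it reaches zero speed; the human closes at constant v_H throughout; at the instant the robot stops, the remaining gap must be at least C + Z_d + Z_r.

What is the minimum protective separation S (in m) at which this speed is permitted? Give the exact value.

S_min = 323/25 m = 12.9200 m

braking lasts T_s = (11/5)/(1/2) = 4.4000 s
robot covers v_R·T_r = 2.2000·0.2500 = 0.5500 m before braking
robot covers 2.2000·4.4000 − ½·0.5000·4.4000² = 4.8400 m while stopping
human closes 1.6000·4.6500 = 7.4400 m
residual clearance needed = 0.0800+0.0100+0.0000 = 0.0900 m
S_min ≈ 0.5500+4.8400+7.4400+0.0900  ⇒  S_min = 323/25 m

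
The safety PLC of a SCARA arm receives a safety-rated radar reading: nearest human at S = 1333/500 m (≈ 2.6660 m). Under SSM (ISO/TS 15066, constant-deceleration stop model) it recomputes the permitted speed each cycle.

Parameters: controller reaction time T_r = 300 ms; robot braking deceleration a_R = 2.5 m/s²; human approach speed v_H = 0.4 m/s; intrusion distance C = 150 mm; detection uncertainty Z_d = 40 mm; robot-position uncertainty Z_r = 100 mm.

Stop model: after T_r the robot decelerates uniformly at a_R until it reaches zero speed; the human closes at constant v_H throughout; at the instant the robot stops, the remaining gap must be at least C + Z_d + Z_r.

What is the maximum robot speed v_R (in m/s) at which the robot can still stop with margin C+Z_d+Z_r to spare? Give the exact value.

at the boundary: (1/5)·v² + (23/50)·v + (-282/125) = 0
  disc = (23/50)² − 4·(1/5)·(-282/125) = 5041/2500 ; √disc = 71/50
  v_R = (−(23/50) + 71/50) / (2·(1/5)) = 12/5 m/s
check:
T_s = v_R/a_R = (12/5)/(5/2) = 0.9600 s
reaction-phase robot travel = 2.4000·0.3000 = 0.7200 m
robot under decel: 2.4000²/(2·2.5000) = 1.1520 m
human closes 0.4000·1.2600 = 0.5040 m
C+Z_d+Z_r = 0.1500+0.0400+0.1000 = 0.2900 m
sum ≈ 0.7200+1.1520+0.5040+0.2900 ≈ 2.6660 m = S ✓

v_R_max = 12/5 m/s = 2.4000 m/s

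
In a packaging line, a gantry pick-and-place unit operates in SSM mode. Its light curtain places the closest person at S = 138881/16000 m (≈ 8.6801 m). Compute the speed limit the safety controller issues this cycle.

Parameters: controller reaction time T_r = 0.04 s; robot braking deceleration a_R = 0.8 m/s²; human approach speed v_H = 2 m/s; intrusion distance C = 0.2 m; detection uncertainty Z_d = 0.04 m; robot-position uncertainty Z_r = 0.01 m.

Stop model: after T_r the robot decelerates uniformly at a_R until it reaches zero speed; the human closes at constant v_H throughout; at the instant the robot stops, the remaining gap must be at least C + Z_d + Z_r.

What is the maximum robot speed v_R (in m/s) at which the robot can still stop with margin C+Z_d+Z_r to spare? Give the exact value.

collect terms ⇒ (5/8)·v_R² + (127/50)·v_R + (-133601/16000) = 0
  disc = (127/50)² − 4·(5/8)·(-133601/16000) = 4372281/160000 ; √disc = 2091/400
  v_R = (−(127/50) + 2091/400) / (2·(5/8)) = 43/20 m/s
check:
T_s = v_R/a_R = (43/20)/(4/5) = 2.6875 s
robot covers v_R·T_r = 2.1500·0.0400 = 0.0860 m before braking
robot under decel: 2.1500²/(2·0.8000) = 2.8891 m
person approaches 2.0000·(0.0400+2.6875) = 5.4550 m
residual clearance needed = 0.2000+0.0400+0.0100 = 0.2500 m
sum ≈ 0.0860+2.8891+5.4550+0.2500 ≈ 8.6801 m = S ✓

v_R_max = 43/20 m/s = 2.1500 m/s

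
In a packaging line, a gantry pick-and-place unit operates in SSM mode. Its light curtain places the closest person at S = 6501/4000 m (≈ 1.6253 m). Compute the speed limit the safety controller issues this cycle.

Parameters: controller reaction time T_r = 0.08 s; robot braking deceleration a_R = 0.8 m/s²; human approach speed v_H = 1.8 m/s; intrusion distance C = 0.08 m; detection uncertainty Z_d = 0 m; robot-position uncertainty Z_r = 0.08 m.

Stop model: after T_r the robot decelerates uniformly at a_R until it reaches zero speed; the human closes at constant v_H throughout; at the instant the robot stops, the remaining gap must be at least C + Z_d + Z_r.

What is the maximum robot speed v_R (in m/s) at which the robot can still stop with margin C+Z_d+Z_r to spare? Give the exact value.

at the boundary: (5/8)·v² + (233/100)·v + (-1057/800) = 0
  disc = (233/100)² − 4·(5/8)·(-1057/800) = 349281/40000 ; √disc = 591/200
  v_R = (−(233/100) + 591/200) / (2·(5/8)) = 1/2 m/s
check:
stop time T_s = (1/2)/(4/5) = 0.6250 s
robot covers v_R·T_r = 0.5000·0.0800 = 0.0400 m before braking
robot under decel: 0.5000²/(2·0.8000) = 0.1562 m
human closes 1.8000·0.7050 = 1.2690 m
margins: 0.0800+0.0000+0.0800 = 0.1600 m
sum ≈ 0.0400+0.1562+1.2690+0.1600 ≈ 1.6253 m = S ✓

v_R_max = 1/2 m/s = 0.5000 m/s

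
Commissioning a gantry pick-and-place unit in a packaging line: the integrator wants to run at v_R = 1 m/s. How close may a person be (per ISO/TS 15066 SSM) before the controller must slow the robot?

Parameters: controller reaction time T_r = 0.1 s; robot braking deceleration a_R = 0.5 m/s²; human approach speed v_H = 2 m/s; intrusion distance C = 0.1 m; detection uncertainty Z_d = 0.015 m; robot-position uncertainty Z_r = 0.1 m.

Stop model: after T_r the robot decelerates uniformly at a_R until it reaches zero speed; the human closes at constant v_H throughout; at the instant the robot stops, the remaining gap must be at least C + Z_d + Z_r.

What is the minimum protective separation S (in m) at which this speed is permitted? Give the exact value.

S_min = 1103/200 m = 5.5150 m

braking lasts T_s = 1/(1/2) = 2.0000 s
robot in T_r: 1.0000·0.1000 = 0.1000 m
robot under decel: 1.0000²/(2·0.5000) = 1.0000 m
human over T_r+T_s: 2.0000·(0.1000+2.0000) = 4.2000 m
residual clearance needed = 0.1000+0.0150+0.1000 = 0.2150 m
S_min ≈ 0.1000+1.0000+4.2000+0.2150  ⇒  S_min = 1103/200 m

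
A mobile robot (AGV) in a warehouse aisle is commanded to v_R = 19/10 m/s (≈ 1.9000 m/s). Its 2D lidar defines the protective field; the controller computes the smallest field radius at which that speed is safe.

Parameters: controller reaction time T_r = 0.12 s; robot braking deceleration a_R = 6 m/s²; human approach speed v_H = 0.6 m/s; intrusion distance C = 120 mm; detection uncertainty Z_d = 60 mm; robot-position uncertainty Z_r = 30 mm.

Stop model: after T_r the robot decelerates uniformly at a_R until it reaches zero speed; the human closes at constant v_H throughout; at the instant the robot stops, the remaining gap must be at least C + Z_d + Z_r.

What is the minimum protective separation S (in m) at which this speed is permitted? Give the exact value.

stop time T_s = (19/10)/6 = 0.3167 s
robot covers v_R·T_r = 1.9000·0.1200 = 0.2280 m before braking
robot under decel: 1.9000²/(2·6.0000) = 0.3008 m
person approaches 0.6000·(0.1200+0.3167) = 0.2620 m
residual clearance needed = 0.1200+0.0600+0.0300 = 0.2100 m
S_min ≈ 0.2280+0.3008+0.2620+0.2100  ⇒  S_min = 1201/1200 m

S_min = 1201/1200 m = 1.0008 m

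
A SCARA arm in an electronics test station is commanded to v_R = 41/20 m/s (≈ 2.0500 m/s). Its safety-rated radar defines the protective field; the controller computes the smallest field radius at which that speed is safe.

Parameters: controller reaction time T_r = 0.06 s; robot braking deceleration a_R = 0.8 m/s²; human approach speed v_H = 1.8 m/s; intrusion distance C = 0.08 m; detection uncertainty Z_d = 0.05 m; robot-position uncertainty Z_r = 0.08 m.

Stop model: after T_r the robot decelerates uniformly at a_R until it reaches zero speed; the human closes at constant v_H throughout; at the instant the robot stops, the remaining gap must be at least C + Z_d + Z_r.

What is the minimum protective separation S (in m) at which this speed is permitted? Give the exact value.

S_min = 122881/16000 m = 7.6801 m

T_s = v_R/a_R = (41/20)/(4/5) = 2.5625 s
robot covers v_R·T_r = 2.0500·0.0600 = 0.1230 m before braking
robot covers 2.0500·2.5625 − ½·0.8000·2.5625² = 2.6266 m while stopping
human closes 1.8000·2.6225 = 4.7205 m
C+Z_d+Z_r = 0.0800+0.0500+0.0800 = 0.2100 m
S_min ≈ 0.1230+2.6266+4.7205+0.2100  ⇒  S_min = 122881/16000 m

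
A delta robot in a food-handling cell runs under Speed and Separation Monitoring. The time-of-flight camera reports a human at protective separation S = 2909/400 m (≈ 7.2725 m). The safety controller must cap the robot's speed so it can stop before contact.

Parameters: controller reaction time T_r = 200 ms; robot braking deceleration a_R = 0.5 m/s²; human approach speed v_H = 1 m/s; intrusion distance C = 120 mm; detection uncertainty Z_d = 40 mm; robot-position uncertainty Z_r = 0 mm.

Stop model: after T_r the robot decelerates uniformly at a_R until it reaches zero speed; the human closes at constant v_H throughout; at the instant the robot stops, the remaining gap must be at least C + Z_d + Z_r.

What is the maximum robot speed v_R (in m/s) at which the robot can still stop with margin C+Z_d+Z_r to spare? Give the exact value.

at the boundary: (1)·v² + (11/5)·v + (-553/80) = 0
  disc = (11/5)² − 4·(1)·(-553/80) = 3249/100 ; √disc = 57/10
  v_R = (−(11/5) + 57/10) / (2·(1)) = 7/4 m/s
check:
stop time T_s = (7/4)/(1/2) = 3.5000 s
robot covers v_R·T_r = 1.7500·0.2000 = 0.3500 m before braking
robot under decel: 1.7500²/(2·0.5000) = 3.0625 m
human over T_r+T_s: 1.0000·(0.2000+3.5000) = 3.7000 m
C+Z_d+Z_r = 0.1200+0.0400+0.0000 = 0.1600 m
sum ≈ 0.3500+3.0625+3.7000+0.1600 ≈ 7.2725 m = S ✓

v_R_max = 7/4 m/s = 1.7500 m/s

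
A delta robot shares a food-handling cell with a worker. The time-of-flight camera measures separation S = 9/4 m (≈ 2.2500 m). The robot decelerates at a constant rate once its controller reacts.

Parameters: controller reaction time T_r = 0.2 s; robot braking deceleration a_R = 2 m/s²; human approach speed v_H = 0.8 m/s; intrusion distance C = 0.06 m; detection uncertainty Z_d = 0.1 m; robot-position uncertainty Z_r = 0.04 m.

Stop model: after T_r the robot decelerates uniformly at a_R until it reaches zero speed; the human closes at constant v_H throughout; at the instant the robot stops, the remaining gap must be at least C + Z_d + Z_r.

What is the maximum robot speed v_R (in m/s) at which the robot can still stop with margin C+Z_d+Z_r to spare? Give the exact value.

v_R_max = 9/5 m/s = 1.8000 m/s

at the boundary: (1/4)·v² + (3/5)·v + (-189/100) = 0
  disc = (3/5)² − 4·(1/4)·(-189/100) = 9/4 ; √disc = 3/2
  v_R = (−(3/5) + 3/2) / (2·(1/4)) = 9/5 m/s
check:
stop time T_s = (9/5)/2 = 0.9000 s
reaction-phase robot travel = 1.8000·0.2000 = 0.3600 m
robot under decel: 1.8000²/(2·2.0000) = 0.8100 m
person approaches 0.8000·(0.2000+0.9000) = 0.8800 m
residual clearance needed = 0.0600+0.1000+0.0400 = 0.2000 m
sum ≈ 0.3600+0.8100+0.8800+0.2000 ≈ 2.2500 m = S ✓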